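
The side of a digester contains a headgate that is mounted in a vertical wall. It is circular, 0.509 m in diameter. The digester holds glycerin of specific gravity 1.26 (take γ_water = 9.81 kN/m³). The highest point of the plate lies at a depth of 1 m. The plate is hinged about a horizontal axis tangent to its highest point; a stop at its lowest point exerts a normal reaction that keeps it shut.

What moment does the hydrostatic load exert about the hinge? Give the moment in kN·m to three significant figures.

M ≈ 0.844 kN·m

γ = 1.26 × 9.81 = 12.3606 kN/m³.
The centroid is at the centre, 0.2545 m below the top of the plate, so the centroid depth is h_c = 1 + 0.2545 = 1.2545 m.
A = π(0.2545)² = 0.203482 m².
Resultant F = γ·h_c·A = 12.3606 × 1.2545 × 0.203482 = 3.15527 kN.
I_c = πr⁴/4 = π × 0.2545⁴/4 = 0.00329489 m⁴.
Centre of pressure: y_p = y_c + I_c/(y_c·A) = 1.2545 + 0.00329489/(1.2545 × 0.203482) = 1.2545 + 0.0129076 = 1.26741 m along the plane.
The resultant acts 0.2545 + 0.0129076 = 0.267408 m (along the plate) below the hinge at the top edge, so the moment about the hinge is M = F × 0.267408 = 3.15527 × 0.267408 = 0.843744 kN·m.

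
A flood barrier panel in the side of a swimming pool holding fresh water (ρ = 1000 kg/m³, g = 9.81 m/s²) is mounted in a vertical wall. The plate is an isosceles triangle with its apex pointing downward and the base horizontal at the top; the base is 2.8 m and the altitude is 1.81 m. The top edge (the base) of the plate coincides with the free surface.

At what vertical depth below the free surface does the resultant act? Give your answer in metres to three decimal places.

γ = ρg = 1000 × 9.81 = 9810 N/m³ = 9.81 kN/m³.
With the apex down, the centroid sits h/3 = 1.81/3 = 0.603333 m below the base (the top edge), so the centroid depth is h_c = 0.603333 m.
A = ½ × 2.8 × 1.81 = 2.534 m².
Resultant F = γ·h_c·A = 9.81 × 0.603333 × 2.534 = 14.998 kN.
I_c = b·h³/36 = 2.8 × 1.81³/36 = 0.461202 m⁴.
Centre of pressure: y_p = y_c + I_c/(y_c·A) = 0.603333 + 0.461202/(0.603333 × 2.534) = 0.603333 + 0.301667 = 0.905 m along the plane.

h_p = 0.905 m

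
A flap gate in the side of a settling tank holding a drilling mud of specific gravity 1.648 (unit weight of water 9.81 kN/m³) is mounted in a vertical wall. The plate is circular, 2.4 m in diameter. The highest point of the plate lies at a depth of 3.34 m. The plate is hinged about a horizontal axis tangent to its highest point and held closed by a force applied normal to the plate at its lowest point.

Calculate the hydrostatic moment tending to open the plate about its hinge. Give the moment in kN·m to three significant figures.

γ = 1.648 × 9.81 = 16.16688 kN/m³.
The centroid is at the centre, 1.2 m below the top of the plate, so the centroid depth is h_c = 3.34 + 1.2 = 4.54 m.
A = π(1.2)² = 4.52389 m².
Resultant F = γ·h_c·A = 16.16688 × 4.54 × 4.52389 = 332.043 kN.
I_c = πr⁴/4 = π × 1.2⁴/4 = 1.6286 m⁴.
Centre of pressure: y_p = y_c + I_c/(y_c·A) = 4.54 + 1.6286/(4.54 × 4.52389) = 4.54 + 0.0792951 = 4.6193 m along the plane.
The resultant acts 1.2 + 0.0792951 = 1.2793 m (along the plate) below the hinge at the top edge, so the moment about the hinge is M = F × 1.2793 = 332.043 × 1.2793 = 424.783 kN·m.

M ≈ 425 kN·m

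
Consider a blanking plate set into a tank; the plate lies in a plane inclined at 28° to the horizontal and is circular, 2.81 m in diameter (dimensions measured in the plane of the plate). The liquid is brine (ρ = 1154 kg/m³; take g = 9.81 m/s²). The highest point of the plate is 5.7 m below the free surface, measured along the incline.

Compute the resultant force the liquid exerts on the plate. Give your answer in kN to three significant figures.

γ = ρg = 1154 × 9.81 / 1000 = 11.32074 kN/m³.
Let θ = 28° be the plate's angle to the horizontal; measure y along the incline from where the plane meets the free surface. Vertical depth h = y·sinθ with sinθ = 0.469472.
The centroid is at the centre, 1.405 m below the top of the plate, so y_c = 5.7 + 1.405 = 7.105 m and h_c = 7.105 × 0.469472 = 3.3356 m.
A = π(1.405)² = 6.20158 m².
Resultant F = γ·h_c·A = 11.32074 × 3.3356 × 6.20158 = 234.181 kN.

F ≈ 234 kN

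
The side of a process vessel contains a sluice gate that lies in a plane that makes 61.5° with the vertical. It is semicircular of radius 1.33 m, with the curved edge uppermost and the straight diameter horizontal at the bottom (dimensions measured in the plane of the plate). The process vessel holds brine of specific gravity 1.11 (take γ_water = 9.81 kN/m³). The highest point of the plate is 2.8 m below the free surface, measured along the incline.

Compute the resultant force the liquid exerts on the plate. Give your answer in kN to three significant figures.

F ≈ 51.5 kN

γ = 1.11 × 9.81 = 10.8891 kN/m³.
The plate makes 61.5° with the vertical, i.e. θ = 90° − 61.5° = 28.5° to the horizontal. Measuring y along the incline from the free-surface line, vertical depth h = y·sinθ with sinθ = 0.477159.
The centroid lies 4r/(3π) = 0.56447 m above the diameter, so r − 4r/(3π) = 1.33 − 0.56447 = 0.76553 m below the topmost point, so y_c = 2.8 + 0.76553 = 3.56553 m and h_c = 3.56553 × 0.477159 = 1.70132 m.
A = πr²/2 = π × 1.33²/2 = 2.77858 m².
Resultant F = γ·h_c·A = 10.8891 × 1.70132 × 2.77858 = 51.4755 kN.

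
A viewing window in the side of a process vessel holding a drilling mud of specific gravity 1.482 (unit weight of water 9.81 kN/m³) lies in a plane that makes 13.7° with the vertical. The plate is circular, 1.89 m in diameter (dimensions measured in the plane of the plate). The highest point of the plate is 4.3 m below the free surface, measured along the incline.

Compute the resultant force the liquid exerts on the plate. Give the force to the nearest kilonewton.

γ = 1.482 × 9.81 = 14.53842 kN/m³.
The plate makes 13.7° with the vertical, i.e. θ = 90° − 13.7° = 76.3° to the horizontal. Measuring y along the incline from the free-surface line, vertical depth h = y·sinθ with sinθ = 0.971549.
The centroid is at the centre, 0.945 m below the top of the plate, so y_c = 4.3 + 0.945 = 5.245 m and h_c = 5.245 × 0.971549 = 5.09577 m.
A = π(0.945)² = 2.80552 m².
Resultant F = γ·h_c·A = 14.53842 × 5.09577 × 2.80552 = 207.845 kN.

F ≈ 208 kN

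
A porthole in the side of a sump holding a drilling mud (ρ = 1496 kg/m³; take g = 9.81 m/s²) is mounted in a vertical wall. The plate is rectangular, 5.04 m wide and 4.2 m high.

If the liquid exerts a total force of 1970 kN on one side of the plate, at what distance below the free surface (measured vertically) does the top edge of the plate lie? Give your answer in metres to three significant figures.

γ = ρg = 1496 × 9.81 / 1000 = 14.67576 kN/m³.
A = 5.04 × 4.2 = 21.168 m².
From F = γ·h_c·A, the centroid depth is h_c = 1970/(14.67576 × 21.168) = 6.34141 m.
The centroid lies 4.2/2 = 2.1 m below the top edge, so the top edge sits at h_top = 6.34141 − 2.1 = 4.24141 m below the surface.

d_top ≈ 4.24 m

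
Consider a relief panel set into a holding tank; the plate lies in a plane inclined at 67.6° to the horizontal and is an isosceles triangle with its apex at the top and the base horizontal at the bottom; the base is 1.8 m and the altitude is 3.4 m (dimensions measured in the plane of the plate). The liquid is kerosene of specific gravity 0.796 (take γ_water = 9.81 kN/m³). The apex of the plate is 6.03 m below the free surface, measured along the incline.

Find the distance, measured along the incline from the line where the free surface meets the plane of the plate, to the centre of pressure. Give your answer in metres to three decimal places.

γ = 0.796 × 9.81 = 7.80876 kN/m³.
Let θ = 67.6° be the plate's angle to the horizontal; measure y along the incline from where the plane meets the free surface. Vertical depth h = y·sinθ with sinθ = 0.924546.
With the apex up, the centroid sits 2h/3 = 2 × 3.4/3 = 2.26667 m below the apex, so y_c = 6.03 + 2.26667 = 8.29667 m and h_c = 8.29667 × 0.924546 = 7.67065 m.
A = ½ × 1.8 × 3.4 = 3.06 m².
Resultant F = γ·h_c·A = 7.80876 × 7.67065 × 3.06 = 183.289 kN.
I_c = b·h³/36 = 1.8 × 3.4³/36 = 1.9652 m⁴.
Centre of pressure: y_p = y_c + I_c/(y_c·A) = 8.29667 + 1.9652/(8.29667 × 3.06) = 8.29667 + 0.0774072 = 8.37408 m along the plane.

y_p = 8.374 m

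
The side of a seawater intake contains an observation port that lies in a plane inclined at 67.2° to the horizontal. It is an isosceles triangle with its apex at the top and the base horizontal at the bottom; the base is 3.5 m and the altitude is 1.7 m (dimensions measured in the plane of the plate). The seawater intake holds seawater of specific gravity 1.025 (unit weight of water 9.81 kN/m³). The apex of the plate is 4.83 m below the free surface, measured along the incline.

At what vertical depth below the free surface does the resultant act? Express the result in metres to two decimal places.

h_p = 5.52 m

γ = 1.025 × 9.81 = 10.05525 kN/m³.
Let θ = 67.2° be the plate's angle to the horizontal; measure y along the incline from where the plane meets the free surface. Vertical depth h = y·sinθ with sinθ = 0.921863.
With the apex up, the centroid sits 2h/3 = 2 × 1.7/3 = 1.13333 m below the apex, so y_c = 4.83 + 1.13333 = 5.96333 m and h_c = 5.96333 × 0.921863 = 5.49737 m.
A = ½ × 3.5 × 1.7 = 2.975 m².
Resultant F = γ·h_c·A = 10.05525 × 5.49737 × 2.975 = 164.45 kN.
I_c = b·h³/36 = 3.5 × 1.7³/36 = 0.477653 m⁴.
Centre of pressure: y_p = y_c + I_c/(y_c·A) = 5.96333 + 0.477653/(5.96333 × 2.975) = 5.96333 + 0.0269238 = 5.99025 m along the plane.
Vertically, h_p = y_p·sinθ = 5.99025 × 0.921863 = 5.52219 m.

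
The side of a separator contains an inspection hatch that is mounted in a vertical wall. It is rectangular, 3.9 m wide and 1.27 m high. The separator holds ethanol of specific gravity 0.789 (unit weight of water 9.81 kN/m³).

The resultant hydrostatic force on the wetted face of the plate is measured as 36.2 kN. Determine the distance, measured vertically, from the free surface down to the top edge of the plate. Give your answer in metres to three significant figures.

d_top ≈ 0.309 m

γ = 0.789 × 9.81 = 7.74009 kN/m³.
A = 3.9 × 1.27 = 4.953 m².
From F = γ·h_c·A, the centroid depth is h_c = 36.2/(7.74009 × 4.953) = 0.944266 m.
The centroid lies 1.27/2 = 0.635 m below the top edge, so the top edge sits at h_top = 0.944266 − 0.635 = 0.309266 m below the surface.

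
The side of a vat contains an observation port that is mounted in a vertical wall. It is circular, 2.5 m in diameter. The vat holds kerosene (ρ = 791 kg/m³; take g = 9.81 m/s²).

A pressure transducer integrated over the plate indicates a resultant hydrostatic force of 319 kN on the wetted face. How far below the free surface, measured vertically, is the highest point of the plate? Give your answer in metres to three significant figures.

d_top ≈ 7.12 m

γ = ρg = 791 × 9.81 / 1000 = 7.75971 kN/m³.
A = π(1.25)² = 4.90874 m².
From F = γ·h_c·A, the centroid depth is h_c = 319/(7.75971 × 4.90874) = 8.37481 m.
The centroid is at the centre, 1.25 m below the top of the plate, so the highest point sits at h_top = 8.37481 − 1.25 = 7.12481 m below the surface.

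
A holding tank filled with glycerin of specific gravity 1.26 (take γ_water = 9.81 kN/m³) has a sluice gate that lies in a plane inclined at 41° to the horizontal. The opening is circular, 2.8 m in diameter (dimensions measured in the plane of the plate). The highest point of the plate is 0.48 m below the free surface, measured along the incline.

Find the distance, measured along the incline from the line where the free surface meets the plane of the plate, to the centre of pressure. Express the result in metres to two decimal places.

y_p = 2.14 m

γ = 1.26 × 9.81 = 12.3606 kN/m³.
Let θ = 41° be the plate's angle to the horizontal; measure y along the incline from where the plane meets the free surface. Vertical depth h = y·sinθ with sinθ = 0.656059.
The centroid is at the centre, 1.4 m below the top of the plate, so y_c = 0.48 + 1.4 = 1.88 m and h_c = 1.88 × 0.656059 = 1.23339 m.
A = π(1.4)² = 6.15752 m².
Resultant F = γ·h_c·A = 12.3606 × 1.23339 × 6.15752 = 93.8741 kN.
I_c = πr⁴/4 = π × 1.4⁴/4 = 3.01719 m⁴.
Centre of pressure: y_p = y_c + I_c/(y_c·A) = 1.88 + 3.01719/(1.88 × 6.15752) = 1.88 + 0.260639 = 2.14064 m along the plane.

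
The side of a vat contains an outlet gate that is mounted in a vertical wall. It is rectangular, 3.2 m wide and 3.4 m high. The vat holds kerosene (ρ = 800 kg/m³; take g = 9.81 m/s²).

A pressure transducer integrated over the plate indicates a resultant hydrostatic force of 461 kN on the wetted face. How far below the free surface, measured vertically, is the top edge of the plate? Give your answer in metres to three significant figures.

d_top ≈ 3.70 m

γ = ρg = 800 × 9.81 / 1000 = 7.848 kN/m³.
A = 3.2 × 3.4 = 10.88 m².
From F = γ·h_c·A, the centroid depth is h_c = 461/(7.848 × 10.88) = 5.399 m.
The centroid lies 3.4/2 = 1.7 m below the top edge, so the top edge sits at h_top = 5.399 − 1.7 = 3.699 m below the surface.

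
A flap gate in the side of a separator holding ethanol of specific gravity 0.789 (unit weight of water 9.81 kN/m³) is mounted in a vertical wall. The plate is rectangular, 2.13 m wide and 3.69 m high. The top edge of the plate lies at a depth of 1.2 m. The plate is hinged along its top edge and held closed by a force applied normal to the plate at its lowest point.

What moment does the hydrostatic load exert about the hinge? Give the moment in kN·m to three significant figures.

M ≈ 411 kN·m

γ = 0.789 × 9.81 = 7.74009 kN/m³.
The centroid lies 3.69/2 = 1.845 m below the top edge, so the centroid depth is h_c = 1.2 + 1.845 = 3.045 m.
A = 2.13 × 3.69 = 7.8597 m².
Resultant F = γ·h_c·A = 7.74009 × 3.045 × 7.8597 = 185.242 kN.
I_c = b·h³/12 = 2.13 × 3.69³/12 = 8.91821 m⁴.
Centre of pressure: y_p = y_c + I_c/(y_c·A) = 3.045 + 8.91821/(3.045 × 7.8597) = 3.045 + 0.372636 = 3.41764 m along the plane.
The resultant acts 1.845 + 0.372636 = 2.21764 m (along the plate) below the hinge at the top edge, so the moment about the hinge is M = F × 2.21764 = 185.242 × 2.21764 = 410.8 kN·m.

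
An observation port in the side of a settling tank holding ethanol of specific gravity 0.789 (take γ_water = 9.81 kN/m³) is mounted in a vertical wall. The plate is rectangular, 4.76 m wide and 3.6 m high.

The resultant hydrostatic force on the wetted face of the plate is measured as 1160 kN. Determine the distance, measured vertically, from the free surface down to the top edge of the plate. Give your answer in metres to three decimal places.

γ = 0.789 × 9.81 = 7.74009 kN/m³.
A = 4.76 × 3.6 = 17.136 m².
From F = γ·h_c·A, the centroid depth is h_c = 1160/(7.74009 × 17.136) = 8.74586 m.
The centroid lies 3.6/2 = 1.8 m below the top edge, so the top edge sits at h_top = 8.74586 − 1.8 = 6.94586 m below the surface.

d_top ≈ 6.946 m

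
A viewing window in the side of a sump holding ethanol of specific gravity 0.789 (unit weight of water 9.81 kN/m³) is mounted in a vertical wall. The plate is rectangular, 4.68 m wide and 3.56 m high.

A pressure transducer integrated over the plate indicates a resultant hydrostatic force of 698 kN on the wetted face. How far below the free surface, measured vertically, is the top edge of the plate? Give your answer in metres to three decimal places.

d_top ≈ 3.633 m

γ = 0.789 × 9.81 = 7.74009 kN/m³.
A = 4.68 × 3.56 = 16.6608 m².
From F = γ·h_c·A, the centroid depth is h_c = 698/(7.74009 × 16.6608) = 5.4127 m.
The centroid lies 3.56/2 = 1.78 m below the top edge, so the top edge sits at h_top = 5.4127 − 1.78 = 3.6327 m below the surface.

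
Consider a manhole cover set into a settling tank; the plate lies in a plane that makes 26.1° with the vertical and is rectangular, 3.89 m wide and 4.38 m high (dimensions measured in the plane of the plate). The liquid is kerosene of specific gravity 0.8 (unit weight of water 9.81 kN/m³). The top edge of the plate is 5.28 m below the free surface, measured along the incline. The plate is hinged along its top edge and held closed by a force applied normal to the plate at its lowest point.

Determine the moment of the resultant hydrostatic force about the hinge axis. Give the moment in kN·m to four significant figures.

γ = 0.8 × 9.81 = 7.848 kN/m³.
The plate makes 26.1° with the vertical, i.e. θ = 90° − 26.1° = 63.9° to the horizontal. Measuring y along the incline from the free-surface line, vertical depth h = y·sinθ with sinθ = 0.898028.
The centroid lies 4.38/2 = 2.19 m below the top edge, so y_c = 5.28 + 2.19 = 7.47 m and h_c = 7.47 × 0.898028 = 6.70827 m.
A = 3.89 × 4.38 = 17.0382 m².
Resultant F = γ·h_c·A = 7.848 × 6.70827 × 17.0382 = 897.002 kN.
I_c = b·h³/12 = 3.89 × 4.38³/12 = 27.239 m⁴.
Centre of pressure: y_p = y_c + I_c/(y_c·A) = 7.47 + 27.239/(7.47 × 17.0382) = 7.47 + 0.214016 = 7.68402 m along the plane.
The resultant acts 2.19 + 0.214016 = 2.40402 m (along the plate) below the hinge at the top edge, so the moment about the hinge is M = F × 2.40402 = 897.002 × 2.40402 = 2156.41 kN·m.

M ≈ 2156 kN·m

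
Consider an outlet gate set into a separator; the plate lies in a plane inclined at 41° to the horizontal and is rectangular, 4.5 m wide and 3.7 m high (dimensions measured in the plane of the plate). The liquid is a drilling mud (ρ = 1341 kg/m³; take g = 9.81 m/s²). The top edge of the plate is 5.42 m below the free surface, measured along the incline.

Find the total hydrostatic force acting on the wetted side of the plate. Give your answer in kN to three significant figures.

γ = ρg = 1341 × 9.81 / 1000 = 13.15521 kN/m³.
Let θ = 41° be the plate's angle to the horizontal; measure y along the incline from where the plane meets the free surface. Vertical depth h = y·sinθ with sinθ = 0.656059.
The centroid lies 3.7/2 = 1.85 m below the top edge, so y_c = 5.42 + 1.85 = 7.27 m and h_c = 7.27 × 0.656059 = 4.76955 m.
A = 4.5 × 3.7 = 16.65 m².
Resultant F = γ·h_c·A = 13.15521 × 4.76955 × 16.65 = 1044.69 kN.

F ≈ 1040 kN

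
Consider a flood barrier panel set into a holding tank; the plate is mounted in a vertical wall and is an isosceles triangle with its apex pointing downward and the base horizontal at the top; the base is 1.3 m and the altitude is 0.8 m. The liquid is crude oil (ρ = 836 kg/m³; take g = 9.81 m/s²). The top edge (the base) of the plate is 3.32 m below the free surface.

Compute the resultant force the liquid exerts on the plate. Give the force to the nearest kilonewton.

γ = ρg = 836 × 9.81 / 1000 = 8.20116 kN/m³.
With the apex down, the centroid sits h/3 = 0.8/3 = 0.266667 m below the base (the top edge), so the centroid depth is h_c = 3.32 + 0.266667 = 3.58667 m.
A = ½ × 1.3 × 0.8 = 0.52 m².
Resultant F = γ·h_c·A = 8.20116 × 3.58667 × 0.52 = 15.2957 kN.

F ≈ 15 kN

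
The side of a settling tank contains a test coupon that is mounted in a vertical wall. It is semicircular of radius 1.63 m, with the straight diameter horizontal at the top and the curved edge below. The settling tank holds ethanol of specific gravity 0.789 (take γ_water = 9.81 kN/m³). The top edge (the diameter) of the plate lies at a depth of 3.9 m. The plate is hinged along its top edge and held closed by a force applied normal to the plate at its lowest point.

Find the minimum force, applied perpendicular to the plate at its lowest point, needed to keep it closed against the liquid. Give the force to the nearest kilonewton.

γ = 0.789 × 9.81 = 7.74009 kN/m³.
The centroid of a semicircle lies 4r/(3π) = 0.691793 m from the diameter, here below the top edge, so the centroid depth is h_c = 3.9 + 0.691793 = 4.59179 m.
A = πr²/2 = π × 1.63²/2 = 4.17345 m².
Resultant F = γ·h_c·A = 7.74009 × 4.59179 × 4.17345 = 148.328 kN.
I_c = (π/8 − 8/(9π))·r⁴ = 0.109757 × 1.63⁴ = 0.774788 m⁴.
Centre of pressure: y_p = y_c + I_c/(y_c·A) = 4.59179 + 0.774788/(4.59179 × 4.17345) = 4.59179 + 0.0404302 = 4.63222 m along the plane.
The resultant acts 0.691793 + 0.0404302 = 0.732223 m (along the plate) below the hinge at the top edge, so the moment about the hinge is M = F × 0.732223 = 148.328 × 0.732223 = 108.609 kN·m.
A normal force at the bottom, 1.63 m from the hinge, must supply this moment: P = 108.609/1.63 = 66.6313 kN.

P ≈ 67 kN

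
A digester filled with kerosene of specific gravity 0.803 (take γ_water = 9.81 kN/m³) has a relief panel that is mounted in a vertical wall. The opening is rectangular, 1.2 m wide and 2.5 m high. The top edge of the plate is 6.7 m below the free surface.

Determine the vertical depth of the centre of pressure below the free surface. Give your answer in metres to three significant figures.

h_p = 8.02 m

γ = 0.803 × 9.81 = 7.87743 kN/m³.
The centroid lies 2.5/2 = 1.25 m below the top edge, so the centroid depth is h_c = 6.7 + 1.25 = 7.95 m.
A = 1.2 × 2.5 = 3 m².
Resultant F = γ·h_c·A = 7.87743 × 7.95 × 3 = 187.877 kN.
I_c = b·h³/12 = 1.2 × 2.5³/12 = 1.5625 m⁴.
Centre of pressure: y_p = y_c + I_c/(y_c·A) = 7.95 + 1.5625/(7.95 × 3) = 7.95 + 0.0655136 = 8.01551 m along the plane.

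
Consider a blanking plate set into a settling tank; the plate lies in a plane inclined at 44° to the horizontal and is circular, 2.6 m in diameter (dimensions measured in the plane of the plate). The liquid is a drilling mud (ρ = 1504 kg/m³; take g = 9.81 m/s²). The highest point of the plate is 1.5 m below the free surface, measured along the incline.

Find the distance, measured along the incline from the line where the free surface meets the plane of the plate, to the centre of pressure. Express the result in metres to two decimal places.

γ = ρg = 1504 × 9.81 / 1000 = 14.75424 kN/m³.
Let θ = 44° be the plate's angle to the horizontal; measure y along the incline from where the plane meets the free surface. Vertical depth h = y·sinθ with sinθ = 0.694658.
The centroid is at the centre, 1.3 m below the top of the plate, so y_c = 1.5 + 1.3 = 2.8 m and h_c = 2.8 × 0.694658 = 1.94504 m.
A = π(1.3)² = 5.30929 m².
Resultant F = γ·h_c·A = 14.75424 × 1.94504 × 5.30929 = 152.364 kN.
I_c = πr⁴/4 = π × 1.3⁴/4 = 2.24318 m⁴.
Centre of pressure: y_p = y_c + I_c/(y_c·A) = 2.8 + 2.24318/(2.8 × 5.30929) = 2.8 + 0.150893 = 2.95089 m along the plane.

y_p = 2.95 m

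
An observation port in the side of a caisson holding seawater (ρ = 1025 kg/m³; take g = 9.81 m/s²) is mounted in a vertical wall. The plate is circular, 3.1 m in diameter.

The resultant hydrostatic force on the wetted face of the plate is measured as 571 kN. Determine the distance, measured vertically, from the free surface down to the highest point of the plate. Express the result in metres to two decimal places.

d_top ≈ 5.97 m

γ = ρg = 1025 × 9.81 / 1000 = 10.05525 kN/m³.
A = π(1.55)² = 7.54768 m².
From F = γ·h_c·A, the centroid depth is h_c = 571/(10.05525 × 7.54768) = 7.52367 m.
The centroid is at the centre, 1.55 m below the top of the plate, so the highest point sits at h_top = 7.52367 − 1.55 = 5.97367 m below the surface.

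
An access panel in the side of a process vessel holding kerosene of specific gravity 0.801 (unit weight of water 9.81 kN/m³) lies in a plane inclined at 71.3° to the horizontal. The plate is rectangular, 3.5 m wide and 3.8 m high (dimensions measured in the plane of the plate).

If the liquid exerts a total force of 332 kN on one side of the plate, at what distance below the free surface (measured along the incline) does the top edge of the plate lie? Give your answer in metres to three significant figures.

y_top ≈ 1.45 m

γ = 0.801 × 9.81 = 7.85781 kN/m³.
A = 3.5 × 3.8 = 13.3 m².
From F = γ·h_c·A, the centroid depth is h_c = 332/(7.85781 × 13.3) = 3.17676 m.
Let θ = 71.3° be the plate's angle to the horizontal; measure y along the incline from where the plane meets the free surface. Vertical depth h = y·sinθ with sinθ = 0.947210.
Along the incline, y_c = h_c/sinθ = 3.17676/0.947210 = 3.35381 m.
The centroid lies 3.8/2 = 1.9 m below the top edge, so the top edge sits at y_top = 3.35381 − 1.9 = 1.45381 m along the incline.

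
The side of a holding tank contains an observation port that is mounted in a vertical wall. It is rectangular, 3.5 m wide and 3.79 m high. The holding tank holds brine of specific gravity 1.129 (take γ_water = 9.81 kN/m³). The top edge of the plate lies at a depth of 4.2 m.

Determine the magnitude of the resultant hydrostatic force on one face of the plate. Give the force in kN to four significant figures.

F ≈ 895.5 kN

γ = 1.129 × 9.81 = 11.07549 kN/m³.
The centroid lies 3.79/2 = 1.895 m below the top edge, so the centroid depth is h_c = 4.2 + 1.895 = 6.095 m.
A = 3.5 × 3.79 = 13.265 m².
Resultant F = γ·h_c·A = 11.07549 × 6.095 × 13.265 = 895.455 kN.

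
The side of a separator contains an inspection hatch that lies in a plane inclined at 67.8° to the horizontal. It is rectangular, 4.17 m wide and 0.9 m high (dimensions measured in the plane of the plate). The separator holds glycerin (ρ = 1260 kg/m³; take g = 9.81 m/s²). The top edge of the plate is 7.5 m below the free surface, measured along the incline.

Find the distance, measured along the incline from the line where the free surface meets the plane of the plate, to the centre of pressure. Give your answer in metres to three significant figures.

y_p = 7.96 m

γ = ρg = 1260 × 9.81 / 1000 = 12.3606 kN/m³.
Let θ = 67.8° be the plate's angle to the horizontal; measure y along the incline from where the plane meets the free surface. Vertical depth h = y·sinθ with sinθ = 0.925871.
The centroid lies 0.9/2 = 0.45 m below the top edge, so y_c = 7.5 + 0.45 = 7.95 m and h_c = 7.95 × 0.925871 = 7.36067 m.
A = 4.17 × 0.9 = 3.753 m².
Resultant F = γ·h_c·A = 12.3606 × 7.36067 × 3.753 = 341.457 kN.
I_c = b·h³/12 = 4.17 × 0.9³/12 = 0.253328 m⁴.
Centre of pressure: y_p = y_c + I_c/(y_c·A) = 7.95 + 0.253328/(7.95 × 3.753) = 7.95 + 0.00849058 = 7.95849 m along the plane.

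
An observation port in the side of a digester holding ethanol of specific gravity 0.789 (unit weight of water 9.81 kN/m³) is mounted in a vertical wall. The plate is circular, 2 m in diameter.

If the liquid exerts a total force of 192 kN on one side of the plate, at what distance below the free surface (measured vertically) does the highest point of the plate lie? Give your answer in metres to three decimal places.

d_top ≈ 6.896 m

γ = 0.789 × 9.81 = 7.74009 kN/m³.
A = π(1)² = 3.14159 m².
From F = γ·h_c·A, the centroid depth is h_c = 192/(7.74009 × 3.14159) = 7.89597 m.
The centroid is at the centre, 1 m below the top of the plate, so the highest point sits at h_top = 7.89597 − 1 = 6.89597 m below the surface.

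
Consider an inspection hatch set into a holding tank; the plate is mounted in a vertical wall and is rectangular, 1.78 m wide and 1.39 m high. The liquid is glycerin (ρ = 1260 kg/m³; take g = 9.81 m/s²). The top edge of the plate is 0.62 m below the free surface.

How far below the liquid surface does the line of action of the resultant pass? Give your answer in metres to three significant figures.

h_p = 1.44 m

γ = ρg = 1260 × 9.81 / 1000 = 12.3606 kN/m³.
The centroid lies 1.39/2 = 0.695 m below the top edge, so the centroid depth is h_c = 0.62 + 0.695 = 1.315 m.
A = 1.78 × 1.39 = 2.4742 m².
Resultant F = γ·h_c·A = 12.3606 × 1.315 × 2.4742 = 40.2161 kN.
I_c = b·h³/12 = 1.78 × 1.39³/12 = 0.398367 m⁴.
Centre of pressure: y_p = y_c + I_c/(y_c·A) = 1.315 + 0.398367/(1.315 × 2.4742) = 1.315 + 0.12244 = 1.43744 m along the plane.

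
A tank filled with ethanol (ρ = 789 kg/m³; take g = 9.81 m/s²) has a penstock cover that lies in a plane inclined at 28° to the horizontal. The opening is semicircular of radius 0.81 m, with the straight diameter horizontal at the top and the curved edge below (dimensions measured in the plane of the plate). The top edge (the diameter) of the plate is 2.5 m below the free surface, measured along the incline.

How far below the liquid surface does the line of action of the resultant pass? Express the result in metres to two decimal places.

h_p = 1.34 m

γ = ρg = 789 × 9.81 / 1000 = 7.74009 kN/m³.
Let θ = 28° be the plate's angle to the horizontal; measure y along the incline from where the plane meets the free surface. Vertical depth h = y·sinθ with sinθ = 0.469472.
The centroid of a semicircle lies 4r/(3π) = 0.343775 m from the diameter, here below the top edge, so y_c = 2.5 + 0.343775 = 2.84377 m and h_c = 2.84377 × 0.469472 = 1.33507 m.
A = πr²/2 = π × 0.81²/2 = 1.0306 m².
Resultant F = γ·h_c·A = 7.74009 × 1.33507 × 1.0306 = 10.6498 kN.
I_c = (π/8 − 8/(9π))·r⁴ = 0.109757 × 0.81⁴ = 0.0472468 m⁴.
Centre of pressure: y_p = y_c + I_c/(y_c·A) = 2.84377 + 0.0472468/(2.84377 × 1.0306) = 2.84377 + 0.0161208 = 2.85989 m along the plane.
Vertically, h_p = y_p·sinθ = 2.85989 × 0.469472 = 1.34264 m.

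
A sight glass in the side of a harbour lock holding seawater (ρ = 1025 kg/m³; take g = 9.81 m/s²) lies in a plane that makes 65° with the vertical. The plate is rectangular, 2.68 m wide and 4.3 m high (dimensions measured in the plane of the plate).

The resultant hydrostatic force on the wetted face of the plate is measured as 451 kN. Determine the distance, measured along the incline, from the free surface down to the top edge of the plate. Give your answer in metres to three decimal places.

y_top ≈ 7.059 m

γ = ρg = 1025 × 9.81 / 1000 = 10.05525 kN/m³.
A = 2.68 × 4.3 = 11.524 m².
From F = γ·h_c·A, the centroid depth is h_c = 451/(10.05525 × 11.524) = 3.89207 m.
The plate makes 65° with the vertical, i.e. θ = 90° − 65° = 25° to the horizontal. Measuring y along the incline from the free-surface line, vertical depth h = y·sinθ with sinθ = 0.422618.
Along the incline, y_c = h_c/sinθ = 3.89207/0.422618 = 9.20943 m.
The centroid lies 4.3/2 = 2.15 m below the top edge, so the top edge sits at y_top = 9.20943 − 2.15 = 7.05943 m along the incline.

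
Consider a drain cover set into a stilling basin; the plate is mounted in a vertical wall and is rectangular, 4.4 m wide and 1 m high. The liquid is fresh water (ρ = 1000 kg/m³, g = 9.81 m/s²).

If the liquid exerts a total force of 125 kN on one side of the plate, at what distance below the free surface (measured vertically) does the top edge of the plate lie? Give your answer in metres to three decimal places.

d_top ≈ 2.396 m

γ = ρg = 1000 × 9.81 = 9810 N/m³ = 9.81 kN/m³.
A = 4.4 × 1 = 4.4 m².
From F = γ·h_c·A, the centroid depth is h_c = 125/(9.81 × 4.4) = 2.89593 m.
The centroid lies 1/2 = 0.5 m below the top edge, so the top edge sits at h_top = 2.89593 − 0.5 = 2.39593 m below the surface.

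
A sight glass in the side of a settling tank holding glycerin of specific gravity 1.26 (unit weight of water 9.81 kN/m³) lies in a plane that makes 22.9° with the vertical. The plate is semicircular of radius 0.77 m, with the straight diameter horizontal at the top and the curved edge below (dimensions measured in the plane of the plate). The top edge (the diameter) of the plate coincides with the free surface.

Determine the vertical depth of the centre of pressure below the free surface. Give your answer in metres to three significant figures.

γ = 1.26 × 9.81 = 12.3606 kN/m³.
The plate makes 22.9° with the vertical, i.e. θ = 90° − 22.9° = 67.1° to the horizontal. Measuring y along the incline from the free-surface line, vertical depth h = y·sinθ with sinθ = 0.921185.
The centroid of a semicircle lies 4r/(3π) = 0.326798 m from the diameter, here below the top edge, so y_c = 0.326798 m and h_c = 0.326798 × 0.921185 = 0.301041 m.
A = πr²/2 = π × 0.77²/2 = 0.931325 m².
Resultant F = γ·h_c·A = 12.3606 × 0.301041 × 0.931325 = 3.4655 kN.
I_c = (π/8 − 8/(9π))·r⁴ = 0.109757 × 0.77⁴ = 0.0385829 m⁴.
Centre of pressure: y_p = y_c + I_c/(y_c·A) = 0.326798 + 0.0385829/(0.326798 × 0.931325) = 0.326798 + 0.126769 = 0.453567 m along the plane.
Vertically, h_p = y_p·sinθ = 0.453567 × 0.921185 = 0.417819 m.

h_p = 0.418 m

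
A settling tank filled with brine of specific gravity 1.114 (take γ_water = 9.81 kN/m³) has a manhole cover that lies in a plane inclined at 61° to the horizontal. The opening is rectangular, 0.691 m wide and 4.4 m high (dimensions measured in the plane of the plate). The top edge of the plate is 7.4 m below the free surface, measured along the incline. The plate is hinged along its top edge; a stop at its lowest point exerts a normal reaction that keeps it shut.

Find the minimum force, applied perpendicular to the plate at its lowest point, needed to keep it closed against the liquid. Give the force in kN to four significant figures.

γ = 1.114 × 9.81 = 10.92834 kN/m³.
Let θ = 61° be the plate's angle to the horizontal; measure y along the incline from where the plane meets the free surface. Vertical depth h = y·sinθ with sinθ = 0.874620.
The centroid lies 4.4/2 = 2.2 m below the top edge, so y_c = 7.4 + 2.2 = 9.6 m and h_c = 9.6 × 0.874620 = 8.39635 m.
A = 0.691 × 4.4 = 3.0404 m².
Resultant F = γ·h_c·A = 10.92834 × 8.39635 × 3.0404 = 278.982 kN.
I_c = b·h³/12 = 0.691 × 4.4³/12 = 4.90518 m⁴.
Centre of pressure: y_p = y_c + I_c/(y_c·A) = 9.6 + 4.90518/(9.6 × 3.0404) = 9.6 + 0.168056 = 9.76806 m along the plane.
The resultant acts 2.2 + 0.168056 = 2.36806 m (along the plate) below the hinge at the top edge, so the moment about the hinge is M = F × 2.36806 = 278.982 × 2.36806 = 660.646 kN·m.
A normal force at the bottom, 4.4 m from the hinge, must supply this moment: P = 660.646/4.4 = 150.147 kN.

P ≈ 150.1 kN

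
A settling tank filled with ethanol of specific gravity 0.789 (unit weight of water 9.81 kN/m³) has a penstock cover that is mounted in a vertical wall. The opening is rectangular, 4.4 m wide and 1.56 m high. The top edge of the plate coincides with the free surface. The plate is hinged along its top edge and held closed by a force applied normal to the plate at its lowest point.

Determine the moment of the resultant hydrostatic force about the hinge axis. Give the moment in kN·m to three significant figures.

M ≈ 43.1 kN·m

γ = 0.789 × 9.81 = 7.74009 kN/m³.
The centroid lies 1.56/2 = 0.78 m below the top edge, so the centroid depth is h_c = 0.78 m.
A = 4.4 × 1.56 = 6.864 m².
Resultant F = γ·h_c·A = 7.74009 × 0.78 × 6.864 = 41.4398 kN.
I_c = b·h³/12 = 4.4 × 1.56³/12 = 1.39202 m⁴.
Centre of pressure: y_p = y_c + I_c/(y_c·A) = 0.78 + 1.39202/(0.78 × 6.864) = 0.78 + 0.26 = 1.04 m along the plane.
The resultant acts 0.78 + 0.26 = 1.04 m (along the plate) below the hinge at the top edge, so the moment about the hinge is M = F × 1.04 = 41.4398 × 1.04 = 43.0974 kN·m.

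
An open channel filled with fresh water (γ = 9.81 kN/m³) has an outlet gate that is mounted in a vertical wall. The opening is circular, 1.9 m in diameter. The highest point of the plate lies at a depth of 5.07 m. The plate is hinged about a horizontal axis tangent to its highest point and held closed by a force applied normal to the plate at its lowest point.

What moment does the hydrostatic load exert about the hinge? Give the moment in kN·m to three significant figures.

M ≈ 165 kN·m

γ = 9.81 kN/m³.
The centroid is at the centre, 0.95 m below the top of the plate, so the centroid depth is h_c = 5.07 + 0.95 = 6.02 m.
A = π(0.95)² = 2.83529 m².
Resultant F = γ·h_c·A = 9.81 × 6.02 × 2.83529 = 167.441 kN.
I_c = πr⁴/4 = π × 0.95⁴/4 = 0.639712 m⁴.
Centre of pressure: y_p = y_c + I_c/(y_c·A) = 6.02 + 0.639712/(6.02 × 2.83529) = 6.02 + 0.0374792 = 6.05748 m along the plane.
The resultant acts 0.95 + 0.0374792 = 0.987479 m (along the plate) below the hinge at the top edge, so the moment about the hinge is M = F × 0.987479 = 167.441 × 0.987479 = 165.344 kN·m.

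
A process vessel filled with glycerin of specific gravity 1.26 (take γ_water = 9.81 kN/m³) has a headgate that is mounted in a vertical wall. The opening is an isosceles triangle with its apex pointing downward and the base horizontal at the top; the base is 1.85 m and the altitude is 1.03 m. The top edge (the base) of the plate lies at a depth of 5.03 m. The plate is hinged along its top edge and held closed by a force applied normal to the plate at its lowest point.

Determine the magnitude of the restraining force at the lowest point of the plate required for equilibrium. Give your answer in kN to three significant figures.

γ = 1.26 × 9.81 = 12.3606 kN/m³.
With the apex down, the centroid sits h/3 = 1.03/3 = 0.343333 m below the base (the top edge), so the centroid depth is h_c = 5.03 + 0.343333 = 5.37333 m.
A = ½ × 1.85 × 1.03 = 0.95275 m².
Resultant F = γ·h_c·A = 12.3606 × 5.37333 × 0.95275 = 63.2794 kN.
I_c = b·h³/36 = 1.85 × 1.03³/36 = 0.056154 m⁴.
Centre of pressure: y_p = y_c + I_c/(y_c·A) = 5.37333 + 0.056154/(5.37333 × 0.95275) = 5.37333 + 0.0109688 = 5.3843 m along the plane.
The resultant acts 0.343333 + 0.0109688 = 0.354302 m (along the plate) below the hinge at the top edge, so the moment about the hinge is M = F × 0.354302 = 63.2794 × 0.354302 = 22.42 kN·m.
A normal force at the bottom, 1.03 m from the hinge, must supply this moment: P = 22.42/1.03 = 21.767 kN.

P ≈ 21.8 kN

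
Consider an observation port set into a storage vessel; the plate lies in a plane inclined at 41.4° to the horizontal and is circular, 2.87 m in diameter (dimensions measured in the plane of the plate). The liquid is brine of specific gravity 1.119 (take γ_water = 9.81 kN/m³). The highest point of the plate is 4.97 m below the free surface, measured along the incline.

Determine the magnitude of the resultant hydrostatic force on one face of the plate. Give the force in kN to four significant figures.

γ = 1.119 × 9.81 = 10.97739 kN/m³.
Let θ = 41.4° be the plate's angle to the horizontal; measure y along the incline from where the plane meets the free surface. Vertical depth h = y·sinθ with sinθ = 0.661312.
The centroid is at the centre, 1.435 m below the top of the plate, so y_c = 4.97 + 1.435 = 6.405 m and h_c = 6.405 × 0.661312 = 4.2357 m.
A = π(1.435)² = 6.46925 m².
Resultant F = γ·h_c·A = 10.97739 × 4.2357 × 6.46925 = 300.8 kN.

F ≈ 300.8 kN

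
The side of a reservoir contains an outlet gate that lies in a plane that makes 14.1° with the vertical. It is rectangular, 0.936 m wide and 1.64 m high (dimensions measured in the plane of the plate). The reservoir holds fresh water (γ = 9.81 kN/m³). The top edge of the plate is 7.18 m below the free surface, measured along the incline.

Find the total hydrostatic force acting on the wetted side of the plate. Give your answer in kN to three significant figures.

γ = 9.81 kN/m³.
The plate makes 14.1° with the vertical, i.e. θ = 90° − 14.1° = 75.9° to the horizontal. Measuring y along the incline from the free-surface line, vertical depth h = y·sinθ with sinθ = 0.969872.
The centroid lies 1.64/2 = 0.82 m below the top edge, so y_c = 7.18 + 0.82 = 8 m and h_c = 8 × 0.969872 = 7.75898 m.
A = 0.936 × 1.64 = 1.53504 m².
Resultant F = γ·h_c·A = 9.81 × 7.75898 × 1.53504 = 116.84 kN.

F ≈ 117 kN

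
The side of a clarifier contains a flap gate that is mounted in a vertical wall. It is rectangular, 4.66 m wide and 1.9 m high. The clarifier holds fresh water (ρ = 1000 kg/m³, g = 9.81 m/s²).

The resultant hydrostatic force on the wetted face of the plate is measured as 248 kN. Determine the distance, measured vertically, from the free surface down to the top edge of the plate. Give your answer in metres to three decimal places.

d_top ≈ 1.905 m

γ = ρg = 1000 × 9.81 = 9810 N/m³ = 9.81 kN/m³.
A = 4.66 × 1.9 = 8.854 m².
From F = γ·h_c·A, the centroid depth is h_c = 248/(9.81 × 8.854) = 2.85524 m.
The centroid lies 1.9/2 = 0.95 m below the top edge, so the top edge sits at h_top = 2.85524 − 0.95 = 1.90524 m below the surface.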